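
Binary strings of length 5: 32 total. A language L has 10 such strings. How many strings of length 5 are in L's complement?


Alphabet: {0,1}
String length: 5
Total strings of length 5 = 2^5 = 32
Strings in L = 10
Complement = total - |L|
= 32 - 10
= 22

22


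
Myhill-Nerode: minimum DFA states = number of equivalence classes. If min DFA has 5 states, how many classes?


Myhill-Nerode theorem:
Number of equivalence classes = number of states in minimal DFA
Minimal DFA states = 5
Therefore equivalence classes = 5

5


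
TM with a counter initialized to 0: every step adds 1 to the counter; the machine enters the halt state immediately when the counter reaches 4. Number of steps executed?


Counter starts at 0. Counting sequence:
  Step 1: counter = 1
  Step 2: counter = 2
  Step 3: counter = 3
  Step 4: counter = 4
Counter reached 4 -> halt
Total steps = 4

4


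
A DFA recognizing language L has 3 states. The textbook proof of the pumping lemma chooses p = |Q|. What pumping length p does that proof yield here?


Pumping lemma for regular languages (standard proof):
Take p = |Q|, the number of DFA states.
Any string of length >= |Q| passes through |Q|+1 states while reading its first |Q| symbols,
so by pigeonhole some state repeats, giving the loop that can be pumped.
Here |Q| = 3
Therefore the proof uses p = 3

3


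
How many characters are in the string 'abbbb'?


String: 'abbbb'
Counting characters:
  'a' appears 1 time(s)
  'b' appears 4 time(s)
Total length = 1 + 4 = 5

5


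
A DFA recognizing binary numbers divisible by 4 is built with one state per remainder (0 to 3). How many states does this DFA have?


Divisibility by 4 is tracked via the remainder mod 4: 0, 1, ..., 3
The construction assigns one state to each remainder
Number of remainders = 4

4


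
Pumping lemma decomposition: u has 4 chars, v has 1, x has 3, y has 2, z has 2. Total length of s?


|s| = |u| + |v| + |x| + |y| + |z|
= 4 + 1 + 3 + 2 + 2
= 5 + 3 + 4
= 8 + 4
= 12

12


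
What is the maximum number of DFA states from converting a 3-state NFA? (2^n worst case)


NFA has 3 states
Subset construction: each DFA state = subset of NFA states
Maximum subsets = 2^3
2^3 = 8

8


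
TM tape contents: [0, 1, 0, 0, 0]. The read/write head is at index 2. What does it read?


Tape: [0, 1, 0, 0, 0]
Positions: 0 1 2 3 4
Values:    0 1 0 0 0
Head at position 2
tape[2] = 0

0


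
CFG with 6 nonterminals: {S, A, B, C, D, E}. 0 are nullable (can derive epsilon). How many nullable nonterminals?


Nonterminals: {S, A, B, C, D, E}
A nonterminal is nullable if it can derive epsilon
Counting nullable nonterminals: 0
Total nullable = 0

0


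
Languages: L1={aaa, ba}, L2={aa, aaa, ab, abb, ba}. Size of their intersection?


L1 = {aaa, ba}
L2 = {aa, aaa, ab, abb, ba}
Checking each string in L1 against L2:
  'aaa': in L2? Yes
  'ba': in L2? Yes
Intersection = {aaa, ba}
|L1 ∩ L2| = 2

2


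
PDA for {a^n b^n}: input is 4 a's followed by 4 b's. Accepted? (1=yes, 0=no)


Language requires equal numbers of a's and b's
PDA pushes for each 'a', pops for each 'b'
Number of a's = 4
Number of b's = 4
4 == 4 -> Accept

1


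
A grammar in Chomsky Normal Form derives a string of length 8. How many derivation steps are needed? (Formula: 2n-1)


Chomsky Normal Form derivation:
String length n = 8
Each step either:
  - Splits a nonterminal into two (n-1 such steps)
  - Converts a nonterminal to terminal (n such steps)
Total = (n-1) + n = 2n - 1
= 2(8) - 1
= 16 - 1
= 15

15


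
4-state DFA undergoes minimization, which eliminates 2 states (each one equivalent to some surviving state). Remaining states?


Original DFA: 4 states
Redundant states removed: 2
Minimized states = original - removed
= 4 - 2
= 2

2


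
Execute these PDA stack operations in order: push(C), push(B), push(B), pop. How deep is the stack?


Tracing stack operations:
  push(C) -> stack = [C], depth=1
  push(B) -> stack = [C,B], depth=2
  push(B) -> stack = [C,B,B], depth=3
  pop -> removed B, stack = [C,B], depth=2
Final depth = 2

2


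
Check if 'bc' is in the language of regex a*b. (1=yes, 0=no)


Pattern: a*b
String: 'bc'
Pattern requires: zero or more 'a's followed by exactly one 'b'
Found 0 leading 'a's
Remaining: 'bc'
Remaining is not 'b' -> no match
Result: 0

0


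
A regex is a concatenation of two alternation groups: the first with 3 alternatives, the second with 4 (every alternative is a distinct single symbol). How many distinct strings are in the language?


First group: 3 alternatives
Second group: 4 alternatives
Concatenation: each choice from group 1 pairs with each from group 2
Total = 3 x 4 = 12

12


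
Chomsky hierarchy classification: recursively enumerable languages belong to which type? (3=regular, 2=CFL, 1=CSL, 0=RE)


Chomsky hierarchy levels:
  Type 3: Regular (DFA/NFA/regex)
  Type 2: Context-free (PDA)
  Type 1: Context-sensitive
  Type 0: Recursively enumerable (TM)
'recursively enumerable' corresponds to Type 0

0


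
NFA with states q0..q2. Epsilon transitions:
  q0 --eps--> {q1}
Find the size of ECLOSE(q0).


Starting from q0
Initialize closure = {q0}
Follow epsilon from q0 -> add q1
Final closure: {q0, q1}
Size = 2

2


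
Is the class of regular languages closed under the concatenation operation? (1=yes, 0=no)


Regular languages are closed under:
- Union (DFA product construction)
- Intersection (DFA product construction)
- Complement (swap accept/reject states)
- Concatenation (NFA construction)
- Kleene star (NFA construction)
concatenation is in this list
Therefore: closed

1


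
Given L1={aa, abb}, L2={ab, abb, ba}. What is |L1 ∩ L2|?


L1 = {aa, abb}
L2 = {ab, abb, ba}
Checking each string in L1 against L2:
  'aa': in L2? No
  'abb': in L2? Yes
Intersection = {abb}
|L1 ∩ L2| = 1

1


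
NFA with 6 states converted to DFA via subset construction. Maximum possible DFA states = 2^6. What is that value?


NFA has 6 states
Subset construction: each DFA state = subset of NFA states
Maximum subsets = 2^6
2^6 = 64

64


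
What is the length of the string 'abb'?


String: 'abb'
Counting characters:
  'a' appears 1 time(s)
  'b' appears 2 time(s)
Total length = 1 + 2 = 3

3


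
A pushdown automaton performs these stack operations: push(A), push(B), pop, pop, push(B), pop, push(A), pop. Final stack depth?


Tracing stack operations:
  push(A) -> stack = [A], depth=1
  push(B) -> stack = [A,B], depth=2
  pop -> removed B, stack = [A], depth=1
  pop -> removed A, stack = [], depth=0
  push(B) -> stack = [B], depth=1
  pop -> removed B, stack = [], depth=0
  push(A) -> stack = [A], depth=1
  pop -> removed A, stack = [], depth=0
Final depth = 0

0


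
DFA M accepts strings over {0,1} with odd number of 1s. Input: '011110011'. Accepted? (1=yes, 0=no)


DFA has 2 states: q_even (start, accept=no) and q_odd
Processing string '011110011' character by character:
  Position 0: read '0', 1-count=0 -> q_even (no change)
  Position 1: read '1', 1-count=1 -> q_odd
  Position 2: read '1', 1-count=2 -> q_even
  Position 3: read '1', 1-count=3 -> q_odd
  Position 4: read '1', 1-count=4 -> q_even
  Position 5: read '0', 1-count=4 -> q_even (no change)
  Position 6: read '0', 1-count=4 -> q_even (no change)
  Position 7: read '1', 1-count=5 -> q_odd
  Position 8: read '1', 1-count=6 -> q_even
Final state: q_even, total 1s = 6 (even); the DFA requires an odd count -> reject

0


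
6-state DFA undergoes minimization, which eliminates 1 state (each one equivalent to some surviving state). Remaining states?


Original DFA: 6 states
Redundant states removed: 1
Minimized states = original - removed
= 6 - 1
= 5

5


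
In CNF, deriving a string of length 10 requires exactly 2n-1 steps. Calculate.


Chomsky Normal Form derivation:
String length n = 10
Each step either:
  - Splits a nonterminal into two (n-1 such steps)
  - Converts a nonterminal to terminal (n such steps)
Total = (n-1) + n = 2n - 1
= 2(10) - 1
= 20 - 1
= 19

19


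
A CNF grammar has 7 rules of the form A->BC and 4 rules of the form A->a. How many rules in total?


CNF allows two rule forms:
  A -> BC (binary): 7 rules
  A -> a (terminal): 4 rules
Total = 7 + 4 = 11

11


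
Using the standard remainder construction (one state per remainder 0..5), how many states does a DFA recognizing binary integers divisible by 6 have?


Divisibility by 6 is tracked via the remainder mod 6: 0, 1, ..., 5
The construction assigns one state to each remainder
Number of remainders = 6

6


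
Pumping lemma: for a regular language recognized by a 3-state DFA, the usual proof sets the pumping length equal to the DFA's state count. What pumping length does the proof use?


Pumping lemma for regular languages (standard proof):
Take p = |Q|, the number of DFA states.
Any string of length >= |Q| passes through |Q|+1 states while reading its first |Q| symbols,
so by pigeonhole some state repeats, giving the loop that can be pumped.
Here |Q| = 3
Therefore the proof uses p = 3

3


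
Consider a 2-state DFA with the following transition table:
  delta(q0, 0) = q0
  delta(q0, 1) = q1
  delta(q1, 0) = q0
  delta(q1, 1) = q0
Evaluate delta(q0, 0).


Looking up transition function:
delta(q0, 0) in the table
Row: q0, Column: 0
Result: q0

q0


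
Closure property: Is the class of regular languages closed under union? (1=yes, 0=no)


Regular languages are closed under all standard operations:
- Union: Yes (product construction)
- Intersection: Yes (product construction)
- Complement: Yes (swap accept/reject)
- Concatenation: Yes (NFA construction)
Operation: union -> Closed

1


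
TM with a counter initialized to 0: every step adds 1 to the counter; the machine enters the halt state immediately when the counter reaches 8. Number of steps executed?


Counter starts at 0. Counting sequence:
  Step 1: counter = 1
  Step 2: counter = 2
  Step 3: counter = 3
  Step 4: counter = 4
  Step 5: counter = 5
  Step 6: counter = 6
  Step 7: counter = 7
  Step 8: counter = 8
Counter reached 8 -> halt
Total steps = 8

8


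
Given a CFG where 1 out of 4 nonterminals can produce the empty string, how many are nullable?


Nonterminals: {S, A, B, C}
A nonterminal is nullable if it can derive epsilon
Counting nullable nonterminals: 1
Total nullable = 1

1


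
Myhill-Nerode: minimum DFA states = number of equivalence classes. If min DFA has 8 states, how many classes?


Myhill-Nerode theorem:
Number of equivalence classes = number of states in minimal DFA
Minimal DFA states = 8
Therefore equivalence classes = 8

8


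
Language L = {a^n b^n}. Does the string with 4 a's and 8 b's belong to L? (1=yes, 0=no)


Language requires equal numbers of a's and b's
PDA pushes for each 'a', pops for each 'b'
Number of a's = 4
Number of b's = 8
4 != 8 -> Reject

0


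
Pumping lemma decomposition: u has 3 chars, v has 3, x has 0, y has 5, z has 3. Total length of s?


|s| = |u| + |v| + |x| + |y| + |z|
= 3 + 3 + 0 + 5 + 3
= 6 + 0 + 8
= 6 + 8
= 14

14


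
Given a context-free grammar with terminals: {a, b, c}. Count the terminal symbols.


Terminal symbols: a, b, c
Counting each: a (#1), b (#2), c (#3)
Total = 3

3


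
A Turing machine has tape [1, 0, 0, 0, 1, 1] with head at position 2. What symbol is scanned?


Tape: [1, 0, 0, 0, 1, 1]
Positions: 0 1 2 3 4 5
Values:    1 0 0 0 1 1
Head at position 2
tape[2] = 0

0


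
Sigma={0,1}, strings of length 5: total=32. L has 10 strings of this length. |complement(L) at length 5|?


Alphabet: {0,1}
String length: 5
Total strings of length 5 = 2^5 = 32
Strings in L = 10
Complement = total - |L|
= 32 - 10
= 22

22


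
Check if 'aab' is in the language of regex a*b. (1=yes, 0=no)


Pattern: a*b
String: 'aab'
Pattern requires: zero or more 'a's followed by exactly one 'b'
Found 2 leading 'a's
Remaining: 'b'
Remaining is exactly 'b' -> match
Result: 1

1


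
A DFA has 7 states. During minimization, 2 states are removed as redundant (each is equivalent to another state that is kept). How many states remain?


Original DFA: 7 states
Redundant states removed: 2
Minimized states = original - removed
= 7 - 2
= 5

5


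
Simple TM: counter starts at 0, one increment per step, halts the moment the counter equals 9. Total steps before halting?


Counter starts at 0. Counting sequence:
  Step 1: counter = 1
  Step 2: counter = 2
  Step 3: counter = 3
  Step 4: counter = 4
  Step 5: counter = 5
  Step 6: counter = 6
  ...
  Step 9: counter = 9
Counter reached 9 -> halt
Total steps = 9

9


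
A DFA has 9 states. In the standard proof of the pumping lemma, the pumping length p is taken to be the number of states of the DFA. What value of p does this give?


Pumping lemma for regular languages (standard proof):
Take p = |Q|, the number of DFA states.
Any string of length >= |Q| passes through |Q|+1 states while reading its first |Q| symbols,
so by pigeonhole some state repeats, giving the loop that can be pumped.
Here |Q| = 9
Therefore the proof uses p = 9

9


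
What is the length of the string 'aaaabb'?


String: 'aaaabb'
Counting characters:
  'a' appears 4 time(s)
  'b' appears 2 time(s)
Total length = 4 + 2 = 6

6


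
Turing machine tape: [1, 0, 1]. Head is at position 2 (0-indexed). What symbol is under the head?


Tape: [1, 0, 1]
Positions: 0 1 2
Values:    1 0 1
Head at position 2
tape[2] = 1

1


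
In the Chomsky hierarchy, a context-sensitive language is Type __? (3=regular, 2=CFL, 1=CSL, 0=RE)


Chomsky hierarchy levels:
  Type 3: Regular (DFA/NFA/regex)
  Type 2: Context-free (PDA)
  Type 1: Context-sensitive
  Type 0: Recursively enumerable (TM)
'context-sensitive' corresponds to Type 1

1


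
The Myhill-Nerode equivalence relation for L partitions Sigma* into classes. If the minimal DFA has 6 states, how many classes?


Myhill-Nerode theorem:
Number of equivalence classes = number of states in minimal DFA
Minimal DFA states = 6
Therefore equivalence classes = 6

6


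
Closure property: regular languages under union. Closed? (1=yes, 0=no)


Regular languages are closed under:
- Union (DFA product construction)
- Intersection (DFA product construction)
- Complement (swap accept/reject states)
- Concatenation (NFA construction)
- Kleene star (NFA construction)
union is in this list
Therefore: closed

1


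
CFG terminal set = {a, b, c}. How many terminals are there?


Terminal symbols: a, b, c
Counting each: a (#1), b (#2), c (#3)
Total = 3

3


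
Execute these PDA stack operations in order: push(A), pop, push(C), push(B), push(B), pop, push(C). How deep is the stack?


Tracing stack operations:
  push(A) -> stack = [A], depth=1
  pop -> removed A, stack = [], depth=0
  push(C) -> stack = [C], depth=1
  push(B) -> stack = [C,B], depth=2
  push(B) -> stack = [C,B,B], depth=3
  pop -> removed B, stack = [C,B], depth=2
  push(C) -> stack = [C,B,C], depth=3
Final depth = 3

3


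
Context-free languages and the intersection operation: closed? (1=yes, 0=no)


CFL closure properties:
  Closed under: union, concatenation, Kleene star
  NOT closed under: intersection, complement
Operation 'intersection' is in not-closed list -> No (not closed)

0


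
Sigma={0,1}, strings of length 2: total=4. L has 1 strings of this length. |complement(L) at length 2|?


Alphabet: {0,1}
String length: 2
Total strings of length 2 = 2^2 = 4
Strings in L = 1
Complement = total - |L|
= 4 - 1
= 3

3


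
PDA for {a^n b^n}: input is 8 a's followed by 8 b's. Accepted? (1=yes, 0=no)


Language requires equal numbers of a's and b's
PDA pushes for each 'a', pops for each 'b'
Number of a's = 8
Number of b's = 8
8 == 8 -> Accept

1


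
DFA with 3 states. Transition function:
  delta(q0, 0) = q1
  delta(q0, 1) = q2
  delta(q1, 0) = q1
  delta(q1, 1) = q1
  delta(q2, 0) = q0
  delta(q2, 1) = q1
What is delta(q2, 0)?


Looking up transition function:
delta(q2, 0) in the table
Row: q2, Column: 0
Result: q0

q0


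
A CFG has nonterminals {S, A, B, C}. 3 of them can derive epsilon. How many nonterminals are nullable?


Nonterminals: {S, A, B, C}
A nonterminal is nullable if it can derive epsilon
Counting nullable nonterminals: 3
Total nullable = 3

3


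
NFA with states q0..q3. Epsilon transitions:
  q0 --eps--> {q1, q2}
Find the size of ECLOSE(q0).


Starting from q0
Initialize closure = {q0}
Follow epsilon from q0 -> add q1
Follow epsilon from q0 -> add q2
Final closure: {q0, q1, q2}
Size = 3

3


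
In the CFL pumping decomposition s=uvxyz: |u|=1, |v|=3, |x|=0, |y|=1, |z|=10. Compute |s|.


|s| = |u| + |v| + |x| + |y| + |z|
= 1 + 3 + 0 + 1 + 10
= 4 + 0 + 11
= 4 + 11
= 15

15


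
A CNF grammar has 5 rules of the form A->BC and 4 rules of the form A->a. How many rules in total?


CNF allows two rule forms:
  A -> BC (binary): 5 rules
  A -> a (terminal): 4 rules
Total = 5 + 4 = 9

9


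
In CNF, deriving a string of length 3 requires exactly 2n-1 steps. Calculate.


Chomsky Normal Form derivation:
String length n = 3
Each step either:
  - Splits a nonterminal into two (n-1 such steps)
  - Converts a nonterminal to terminal (n such steps)
Total = (n-1) + n = 2n - 1
= 2(3) - 1
= 6 - 1
= 5

5


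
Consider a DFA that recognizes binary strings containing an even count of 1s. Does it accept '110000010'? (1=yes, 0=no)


DFA has 2 states: q_even (start, accept=yes) and q_odd
Processing string '110000010' character by character:
  Position 0: read '1', 1-count=1 -> q_odd
  Position 1: read '1', 1-count=2 -> q_even
  Position 2: read '0', 1-count=2 -> q_even (no change)
  Position 3: read '0', 1-count=2 -> q_even (no change)
  Position 4: read '0', 1-count=2 -> q_even (no change)
  Position 5: read '0', 1-count=2 -> q_even (no change)
  Position 6: read '0', 1-count=2 -> q_even (no change)
  Position 7: read '1', 1-count=3 -> q_odd
  Position 8: read '0', 1-count=3 -> q_odd (no change)
Final state: q_odd, total 1s = 3 (odd); the DFA requires an even count -> reject

0


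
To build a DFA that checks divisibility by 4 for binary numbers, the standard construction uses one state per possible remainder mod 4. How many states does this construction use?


Divisibility by 4 is tracked via the remainder mod 4: 0, 1, ..., 3
The construction assigns one state to each remainder
Number of remainders = 4

4


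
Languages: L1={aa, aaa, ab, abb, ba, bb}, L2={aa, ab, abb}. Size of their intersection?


L1 = {aa, aaa, ab, abb, ba, bb}
L2 = {aa, ab, abb}
Checking each string in L1 against L2:
  'aa': in L2? Yes
  'aaa': in L2? No
  'ab': in L2? Yes
  'abb': in L2? Yes
  'ba': in L2? No
  'bb': in L2? No
Intersection = {aa, ab, abb}
|L1 ∩ L2| = 3

3


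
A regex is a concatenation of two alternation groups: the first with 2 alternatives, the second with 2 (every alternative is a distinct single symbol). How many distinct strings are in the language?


First group: 2 alternatives
Second group: 2 alternatives
Concatenation: each choice from group 1 pairs with each from group 2
Total = 2 x 2 = 4

4


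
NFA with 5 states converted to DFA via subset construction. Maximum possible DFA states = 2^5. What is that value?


NFA has 5 states
Subset construction: each DFA state = subset of NFA states
Maximum subsets = 2^5
2^5 = 32

32


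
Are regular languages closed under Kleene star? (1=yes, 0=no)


Regular languages are closed under:
- Union (DFA product construction)
- Intersection (DFA product construction)
- Complement (swap accept/reject states)
- Concatenation (NFA construction)
- Kleene star (NFA construction)
Kleene star is in this list
Therefore: closed

1


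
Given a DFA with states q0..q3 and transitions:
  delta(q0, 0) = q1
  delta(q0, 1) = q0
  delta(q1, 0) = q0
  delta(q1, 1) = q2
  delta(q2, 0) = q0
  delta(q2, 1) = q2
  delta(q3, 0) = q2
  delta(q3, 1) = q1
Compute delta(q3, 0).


Looking up transition function:
delta(q3, 0) in the table
Row: q3, Column: 0
Result: q2

q2


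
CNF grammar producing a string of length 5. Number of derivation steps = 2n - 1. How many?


Chomsky Normal Form derivation:
String length n = 5
Each step either:
  - Splits a nonterminal into two (n-1 such steps)
  - Converts a nonterminal to terminal (n such steps)
Total = (n-1) + n = 2n - 1
= 2(5) - 1
= 10 - 1
= 9

9


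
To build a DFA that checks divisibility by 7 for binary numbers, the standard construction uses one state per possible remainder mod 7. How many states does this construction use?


Divisibility by 7 is tracked via the remainder mod 7: 0, 1, ..., 6
The construction assigns one state to each remainder
Number of remainders = 7

7


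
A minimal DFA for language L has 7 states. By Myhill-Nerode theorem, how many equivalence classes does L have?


Myhill-Nerode theorem:
Number of equivalence classes = number of states in minimal DFA
Minimal DFA states = 7
Therefore equivalence classes = 7

7


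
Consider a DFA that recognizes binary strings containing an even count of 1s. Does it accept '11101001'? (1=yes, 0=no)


DFA has 2 states: q_even (start, accept=yes) and q_odd
Processing string '11101001' character by character:
  Position 0: read '1', 1-count=1 -> q_odd
  Position 1: read '1', 1-count=2 -> q_even
  Position 2: read '1', 1-count=3 -> q_odd
  Position 3: read '0', 1-count=3 -> q_odd (no change)
  Position 4: read '1', 1-count=4 -> q_even
  Position 5: read '0', 1-count=4 -> q_even (no change)
  Position 6: read '0', 1-count=4 -> q_even (no change)
  Position 7: read '1', 1-count=5 -> q_odd
Final state: q_odd, total 1s = 5 (odd); the DFA requires an even count -> reject

0


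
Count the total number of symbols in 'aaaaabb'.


String: 'aaaaabb'
Counting characters:
  'a' appears 5 time(s)
  'b' appears 2 time(s)
Total length = 5 + 2 = 7

7


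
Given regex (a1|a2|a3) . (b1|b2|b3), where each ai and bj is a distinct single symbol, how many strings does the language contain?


First group: 3 alternatives
Second group: 3 alternatives
Concatenation: each choice from group 1 pairs with each from group 2
Total = 3 x 3 = 9

9


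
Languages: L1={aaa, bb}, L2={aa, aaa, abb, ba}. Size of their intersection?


L1 = {aaa, bb}
L2 = {aa, aaa, abb, ba}
Checking each string in L1 against L2:
  'aaa': in L2? Yes
  'bb': in L2? No
Intersection = {aaa}
|L1 ∩ L2| = 1

1


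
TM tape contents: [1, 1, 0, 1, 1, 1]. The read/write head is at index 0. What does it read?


Tape: [1, 1, 0, 1, 1, 1]
Positions: 0 1 2 3 4 5
Values:    1 1 0 1 1 1
Head at position 0
tape[0] = 1

1


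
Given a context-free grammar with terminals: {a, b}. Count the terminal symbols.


Terminal symbols: a, b
Counting each: a (#1), b (#2)
Total = 2

2


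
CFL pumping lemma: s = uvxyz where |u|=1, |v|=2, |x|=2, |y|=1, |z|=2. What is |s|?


|s| = |u| + |v| + |x| + |y| + |z|
= 1 + 2 + 2 + 1 + 2
= 3 + 2 + 3
= 5 + 3
= 8

8


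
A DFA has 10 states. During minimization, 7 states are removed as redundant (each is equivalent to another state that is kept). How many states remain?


Original DFA: 10 states
Redundant states removed: 7
Minimized states = original - removed
= 10 - 7
= 3

3


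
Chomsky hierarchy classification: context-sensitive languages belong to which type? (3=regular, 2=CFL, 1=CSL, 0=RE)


Chomsky hierarchy levels:
  Type 3: Regular (DFA/NFA/regex)
  Type 2: Context-free (PDA)
  Type 1: Context-sensitive
  Type 0: Recursively enumerable (TM)
'context-sensitive' corresponds to Type 1

1


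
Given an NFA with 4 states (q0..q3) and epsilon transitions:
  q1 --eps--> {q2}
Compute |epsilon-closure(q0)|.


Starting from q0
Initialize closure = {q0}
q0 has no outgoing epsilon transitions -> nothing to add
Final closure: {q0}
Size = 1

1


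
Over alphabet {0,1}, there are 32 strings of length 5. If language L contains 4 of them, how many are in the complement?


Alphabet: {0,1}
String length: 5
Total strings of length 5 = 2^5 = 32
Strings in L = 4
Complement = total - |L|
= 32 - 4
= 28

28


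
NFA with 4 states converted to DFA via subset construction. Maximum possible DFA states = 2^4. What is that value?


NFA has 4 states
Subset construction: each DFA state = subset of NFA states
Maximum subsets = 2^4
2^4 = 16

16


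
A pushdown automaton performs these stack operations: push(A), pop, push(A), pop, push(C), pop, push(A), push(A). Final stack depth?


Tracing stack operations:
  push(A) -> stack = [A], depth=1
  pop -> removed A, stack = [], depth=0
  push(A) -> stack = [A], depth=1
  pop -> removed A, stack = [], depth=0
  push(C) -> stack = [C], depth=1
  pop -> removed C, stack = [], depth=0
  push(A) -> stack = [A], depth=1
  push(A) -> stack = [A,A], depth=2
Final depth = 2

2


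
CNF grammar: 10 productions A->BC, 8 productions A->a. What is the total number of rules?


CNF allows two rule forms:
  A -> BC (binary): 10 rules
  A -> a (terminal): 8 rules
Total = 10 + 8 = 18

18


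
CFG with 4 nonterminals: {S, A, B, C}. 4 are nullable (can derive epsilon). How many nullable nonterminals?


Nonterminals: {S, A, B, C}
A nonterminal is nullable if it can derive epsilon
Counting nullable nonterminals: 4
Total nullable = 4

4


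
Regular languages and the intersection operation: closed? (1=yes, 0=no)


Regular languages are closed under all standard operations:
- Union: Yes (product construction)
- Intersection: Yes (product construction)
- Complement: Yes (swap accept/reject)
- Concatenation: Yes (NFA construction)
Operation: intersection -> Closed

1


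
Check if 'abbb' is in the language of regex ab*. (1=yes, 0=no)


Pattern: ab*
String: 'abbb'
Pattern requires: exactly one 'a' followed by zero or more 'b's
First char is 'a' -> OK
Rest 'bbb': all b's? Yes
Result: 1

1


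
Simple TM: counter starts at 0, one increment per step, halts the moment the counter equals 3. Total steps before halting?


Counter starts at 0. Counting sequence:
  Step 1: counter = 1
  Step 2: counter = 2
  Step 3: counter = 3
Counter reached 3 -> halt
Total steps = 3

3


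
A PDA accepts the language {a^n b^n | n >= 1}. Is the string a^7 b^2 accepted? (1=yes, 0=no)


Language requires equal numbers of a's and b's
PDA pushes for each 'a', pops for each 'b'
Number of a's = 7
Number of b's = 2
7 != 2 -> Reject

0


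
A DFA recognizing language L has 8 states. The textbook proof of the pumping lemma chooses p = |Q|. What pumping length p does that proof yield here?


Pumping lemma for regular languages (standard proof):
Take p = |Q|, the number of DFA states.
Any string of length >= |Q| passes through |Q|+1 states while reading its first |Q| symbols,
so by pigeonhole some state repeats, giving the loop that can be pumped.
Here |Q| = 8
Therefore the proof uses p = 8

8


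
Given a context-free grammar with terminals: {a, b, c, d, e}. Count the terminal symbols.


Terminal symbols: a, b, c, d, e
Counting each: a (#1), b (#2), c (#3), d (#4), e (#5)
Total = 5

5


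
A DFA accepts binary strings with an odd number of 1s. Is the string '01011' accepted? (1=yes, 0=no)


DFA has 2 states: q_even (start, accept=no) and q_odd
Processing string '01011' character by character:
  Position 0: read '0', 1-count=0 -> q_even (no change)
  Position 1: read '1', 1-count=1 -> q_odd
  Position 2: read '0', 1-count=1 -> q_odd (no change)
  Position 3: read '1', 1-count=2 -> q_even
  Position 4: read '1', 1-count=3 -> q_odd
Final state: q_odd, total 1s = 3 (odd); the DFA requires an odd count -> accept

1


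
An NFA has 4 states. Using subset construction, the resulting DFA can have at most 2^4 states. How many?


NFA has 4 states
Subset construction: each DFA state = subset of NFA states
Maximum subsets = 2^4
2^4 = 16

16


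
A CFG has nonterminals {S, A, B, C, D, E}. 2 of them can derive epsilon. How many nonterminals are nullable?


Nonterminals: {S, A, B, C, D, E}
A nonterminal is nullable if it can derive epsilon
Counting nullable nonterminals: 2
Total nullable = 2

2


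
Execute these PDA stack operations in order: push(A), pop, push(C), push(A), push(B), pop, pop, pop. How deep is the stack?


Tracing stack operations:
  push(A) -> stack = [A], depth=1
  pop -> removed A, stack = [], depth=0
  push(C) -> stack = [C], depth=1
  push(A) -> stack = [C,A], depth=2
  push(B) -> stack = [C,A,B], depth=3
  pop -> removed B, stack = [C,A], depth=2
  pop -> removed A, stack = [C], depth=1
  pop -> removed C, stack = [], depth=0
Final depth = 0

0


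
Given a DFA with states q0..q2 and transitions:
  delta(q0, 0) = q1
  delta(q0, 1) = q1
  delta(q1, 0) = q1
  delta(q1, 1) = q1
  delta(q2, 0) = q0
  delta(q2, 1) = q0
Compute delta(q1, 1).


Looking up transition function:
delta(q1, 1) in the table
Row: q1, Column: 1
Result: q1

q1


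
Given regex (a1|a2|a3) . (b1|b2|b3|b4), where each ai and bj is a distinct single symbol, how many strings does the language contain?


First group: 3 alternatives
Second group: 4 alternatives
Concatenation: each choice from group 1 pairs with each from group 2
Total = 3 x 4 = 12

12


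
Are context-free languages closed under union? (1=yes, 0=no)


CFL closure properties:
  Closed under: union, concatenation, Kleene star
  NOT closed under: intersection, complement
Operation 'union' is in closed list -> Yes (closed)

1


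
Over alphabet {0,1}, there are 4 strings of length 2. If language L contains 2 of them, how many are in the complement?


Alphabet: {0,1}
String length: 2
Total strings of length 2 = 2^2 = 4
Strings in L = 2
Complement = total - |L|
= 4 - 2
= 2

2


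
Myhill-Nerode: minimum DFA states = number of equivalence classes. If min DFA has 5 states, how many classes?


Myhill-Nerode theorem:
Number of equivalence classes = number of states in minimal DFA
Minimal DFA states = 5
Therefore equivalence classes = 5

5


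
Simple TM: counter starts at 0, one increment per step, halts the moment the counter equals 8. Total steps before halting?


Counter starts at 0. Counting sequence:
  Step 1: counter = 1
  Step 2: counter = 2
  Step 3: counter = 3
  Step 4: counter = 4
  Step 5: counter = 5
  Step 6: counter = 6
  Step 7: counter = 7
  Step 8: counter = 8
Counter reached 8 -> halt
Total steps = 8

8


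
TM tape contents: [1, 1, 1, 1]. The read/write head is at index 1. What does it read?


Tape: [1, 1, 1, 1]
Positions: 0 1 2 3
Values:    1 1 1 1
Head at position 1
tape[1] = 1

1


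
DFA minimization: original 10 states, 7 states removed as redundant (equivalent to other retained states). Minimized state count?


Original DFA: 10 states
Redundant states removed: 7
Minimized states = original - removed
= 10 - 7
= 3

3


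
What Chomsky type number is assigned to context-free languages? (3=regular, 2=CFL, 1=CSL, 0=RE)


Chomsky hierarchy levels:
  Type 3: Regular (DFA/NFA/regex)
  Type 2: Context-free (PDA)
  Type 1: Context-sensitive
  Type 0: Recursively enumerable (TM)
'context-free' corresponds to Type 2

2


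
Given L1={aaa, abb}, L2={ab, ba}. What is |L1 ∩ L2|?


L1 = {aaa, abb}
L2 = {ab, ba}
Checking each string in L1 against L2:
  'aaa': in L2? No
  'abb': in L2? No
Intersection = {}
|L1 ∩ L2| = 0

0


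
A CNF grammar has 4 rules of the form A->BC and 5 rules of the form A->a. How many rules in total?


CNF allows two rule forms:
  A -> BC (binary): 4 rules
  A -> a (terminal): 5 rules
Total = 4 + 5 = 9

9


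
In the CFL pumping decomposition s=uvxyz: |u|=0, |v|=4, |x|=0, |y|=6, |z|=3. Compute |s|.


|s| = |u| + |v| + |x| + |y| + |z|
= 0 + 4 + 0 + 6 + 3
= 4 + 0 + 9
= 4 + 9
= 13

13


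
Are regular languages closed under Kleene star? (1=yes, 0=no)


Regular languages are closed under:
- Union (DFA product construction)
- Intersection (DFA product construction)
- Complement (swap accept/reject states)
- Concatenation (NFA construction)
- Kleene star (NFA construction)
Kleene star is in this list
Therefore: closed

1


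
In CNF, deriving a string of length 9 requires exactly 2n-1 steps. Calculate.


Chomsky Normal Form derivation:
String length n = 9
Each step either:
  - Splits a nonterminal into two (n-1 such steps)
  - Converts a nonterminal to terminal (n such steps)
Total = (n-1) + n = 2n - 1
= 2(9) - 1
= 18 - 1
= 17

17


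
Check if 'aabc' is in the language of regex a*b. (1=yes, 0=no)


Pattern: a*b
String: 'aabc'
Pattern requires: zero or more 'a's followed by exactly one 'b'
Found 2 leading 'a's
Remaining: 'bc'
Remaining is not 'b' -> no match
Result: 0

0


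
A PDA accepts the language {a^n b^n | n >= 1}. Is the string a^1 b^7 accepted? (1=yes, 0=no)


Language requires equal numbers of a's and b's
PDA pushes for each 'a', pops for each 'b'
Number of a's = 1
Number of b's = 7
1 != 7 -> Reject

0


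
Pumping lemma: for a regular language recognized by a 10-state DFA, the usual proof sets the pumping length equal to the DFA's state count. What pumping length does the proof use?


Pumping lemma for regular languages (standard proof):
Take p = |Q|, the number of DFA states.
Any string of length >= |Q| passes through |Q|+1 states while reading its first |Q| symbols,
so by pigeonhole some state repeats, giving the loop that can be pumped.
Here |Q| = 10
Therefore the proof uses p = 10

10


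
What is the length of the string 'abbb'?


String: 'abbb'
Counting characters:
  'a' appears 1 time(s)
  'b' appears 3 time(s)
Total length = 1 + 3 = 4

4


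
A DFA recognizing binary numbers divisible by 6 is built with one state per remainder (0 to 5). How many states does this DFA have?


Divisibility by 6 is tracked via the remainder mod 6: 0, 1, ..., 5
The construction assigns one state to each remainder
Number of remainders = 6

6


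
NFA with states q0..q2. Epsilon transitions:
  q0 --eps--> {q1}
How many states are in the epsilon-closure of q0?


Starting from q0
Initialize closure = {q0}
Follow epsilon from q0 -> add q1
Final closure: {q0, q1}
Size = 2

2


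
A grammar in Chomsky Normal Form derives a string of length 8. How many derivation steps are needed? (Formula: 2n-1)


Chomsky Normal Form derivation:
String length n = 8
Each step either:
  - Splits a nonterminal into two (n-1 such steps)
  - Converts a nonterminal to terminal (n such steps)
Total = (n-1) + n = 2n - 1
= 2(8) - 1
= 16 - 1
= 15

15


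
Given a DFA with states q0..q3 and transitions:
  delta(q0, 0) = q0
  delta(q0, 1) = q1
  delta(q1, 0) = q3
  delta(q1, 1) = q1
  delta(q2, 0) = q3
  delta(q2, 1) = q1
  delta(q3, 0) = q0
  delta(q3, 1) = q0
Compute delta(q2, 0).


Looking up transition function:
delta(q2, 0) in the table
Row: q2, Column: 0
Result: q3

q3


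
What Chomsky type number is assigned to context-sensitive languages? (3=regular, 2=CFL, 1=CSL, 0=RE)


Chomsky hierarchy levels:
  Type 3: Regular (DFA/NFA/regex)
  Type 2: Context-free (PDA)
  Type 1: Context-sensitive
  Type 0: Recursively enumerable (TM)
'context-sensitive' corresponds to Type 1

1


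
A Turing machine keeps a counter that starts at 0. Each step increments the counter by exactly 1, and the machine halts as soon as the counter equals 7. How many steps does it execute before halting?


Counter starts at 0. Counting sequence:
  Step 1: counter = 1
  Step 2: counter = 2
  Step 3: counter = 3
  Step 4: counter = 4
  Step 5: counter = 5
  Step 6: counter = 6
  Step 7: counter = 7
Counter reached 7 -> halt
Total steps = 7

7


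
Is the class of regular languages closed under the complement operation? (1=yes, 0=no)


Regular languages are closed under:
- Union (DFA product construction)
- Intersection (DFA product construction)
- Complement (swap accept/reject states)
- Concatenation (NFA construction)
- Kleene star (NFA construction)
complement is in this list
Therefore: closed

1


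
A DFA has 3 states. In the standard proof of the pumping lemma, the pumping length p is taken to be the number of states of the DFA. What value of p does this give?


Pumping lemma for regular languages (standard proof):
Take p = |Q|, the number of DFA states.
Any string of length >= |Q| passes through |Q|+1 states while reading its first |Q| symbols,
so by pigeonhole some state repeats, giving the loop that can be pumped.
Here |Q| = 3
Therefore the proof uses p = 3

3


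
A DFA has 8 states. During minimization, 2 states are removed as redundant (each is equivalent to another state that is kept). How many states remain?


Original DFA: 8 states
Redundant states removed: 2
Minimized states = original - removed
= 8 - 2
= 6

6


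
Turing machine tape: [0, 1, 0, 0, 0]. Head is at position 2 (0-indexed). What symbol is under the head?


Tape: [0, 1, 0, 0, 0]
Positions: 0 1 2 3 4
Values:    0 1 0 0 0
Head at position 2
tape[2] = 0

0


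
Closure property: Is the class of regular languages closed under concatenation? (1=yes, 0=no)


Regular languages are closed under all standard operations:
- Union: Yes (product construction)
- Intersection: Yes (product construction)
- Complement: Yes (swap accept/reject)
- Concatenation: Yes (NFA construction)
Operation: concatenation -> Closed

1


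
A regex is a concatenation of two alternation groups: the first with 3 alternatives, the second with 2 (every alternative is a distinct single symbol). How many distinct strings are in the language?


First group: 3 alternatives
Second group: 2 alternatives
Concatenation: each choice from group 1 pairs with each from group 2
Total = 3 x 2 = 6

6


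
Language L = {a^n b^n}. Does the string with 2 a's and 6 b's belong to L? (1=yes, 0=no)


Language requires equal numbers of a's and b's
PDA pushes for each 'a', pops for each 'b'
Number of a's = 2
Number of b's = 6
2 != 6 -> Reject

0


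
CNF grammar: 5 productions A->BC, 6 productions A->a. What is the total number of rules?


CNF allows two rule forms:
  A -> BC (binary): 5 rules
  A -> a (terminal): 6 rules
Total = 5 + 6 = 11

11


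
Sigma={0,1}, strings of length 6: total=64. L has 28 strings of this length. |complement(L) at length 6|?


Alphabet: {0,1}
String length: 6
Total strings of length 6 = 2^6 = 64
Strings in L = 28
Complement = total - |L|
= 64 - 28
= 36

36


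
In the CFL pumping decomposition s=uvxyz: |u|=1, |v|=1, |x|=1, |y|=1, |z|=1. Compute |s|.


|s| = |u| + |v| + |x| + |y| + |z|
= 1 + 1 + 1 + 1 + 1
= 2 + 1 + 2
= 3 + 2
= 5

5


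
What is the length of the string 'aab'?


String: 'aab'
Counting characters:
  'a' appears 2 time(s)
  'b' appears 1 time(s)
Total length = 2 + 1 = 3

3


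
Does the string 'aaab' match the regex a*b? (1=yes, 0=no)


Pattern: a*b
String: 'aaab'
Pattern requires: zero or more 'a's followed by exactly one 'b'
Found 3 leading 'a's
Remaining: 'b'
Remaining is exactly 'b' -> match
Result: 1

1


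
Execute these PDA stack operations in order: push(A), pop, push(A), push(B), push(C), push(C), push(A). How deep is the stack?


Tracing stack operations:
  push(A) -> stack = [A], depth=1
  pop -> removed A, stack = [], depth=0
  push(A) -> stack = [A], depth=1
  push(B) -> stack = [A,B], depth=2
  push(C) -> stack = [A,B,C], depth=3
  push(C) -> stack = [A,B,C,C], depth=4
  push(A) -> stack = [A,B,C,C,A], depth=5
Final depth = 5

5


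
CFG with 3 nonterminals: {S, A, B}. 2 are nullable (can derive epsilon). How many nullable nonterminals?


Nonterminals: {S, A, B}
A nonterminal is nullable if it can derive epsilon
Counting nullable nonterminals: 2
Total nullable = 2

2


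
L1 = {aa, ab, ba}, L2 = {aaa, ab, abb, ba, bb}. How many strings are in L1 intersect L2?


L1 = {aa, ab, ba}
L2 = {aaa, ab, abb, ba, bb}
Checking each string in L1 against L2:
  'aa': in L2? No
  'ab': in L2? Yes
  'ba': in L2? Yes
Intersection = {ab, ba}
|L1 ∩ L2| = 2

2


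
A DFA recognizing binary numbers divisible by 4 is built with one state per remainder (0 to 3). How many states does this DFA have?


Divisibility by 4 is tracked via the remainder mod 4: 0, 1, ..., 3
The construction assigns one state to each remainder
Number of remainders = 4

4
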